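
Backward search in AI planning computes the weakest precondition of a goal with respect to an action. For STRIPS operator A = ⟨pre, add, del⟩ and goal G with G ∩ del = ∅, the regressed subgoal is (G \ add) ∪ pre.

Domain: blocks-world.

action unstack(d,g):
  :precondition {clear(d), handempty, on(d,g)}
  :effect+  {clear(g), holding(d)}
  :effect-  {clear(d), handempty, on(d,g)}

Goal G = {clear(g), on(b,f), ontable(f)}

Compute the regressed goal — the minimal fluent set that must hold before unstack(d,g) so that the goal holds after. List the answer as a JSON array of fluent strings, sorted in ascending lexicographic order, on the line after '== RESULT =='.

Regress:
  G ∩ del = {}  (empty — regression defined)
  G \ add = {clear(g), on(b,f), ontable(f)} \ {clear(g), holding(d)} = {on(b,f), ontable(f)}
  ∪ pre   = {on(b,f), ontable(f)} ∪ {clear(d), handempty, on(d,g)}
          = {clear(d), handempty, on(b,f), on(d,g), ontable(f)}

== RESULT ==
["clear(d)", "handempty", "on(b,f)", "on(d,g)", "ontable(f)"]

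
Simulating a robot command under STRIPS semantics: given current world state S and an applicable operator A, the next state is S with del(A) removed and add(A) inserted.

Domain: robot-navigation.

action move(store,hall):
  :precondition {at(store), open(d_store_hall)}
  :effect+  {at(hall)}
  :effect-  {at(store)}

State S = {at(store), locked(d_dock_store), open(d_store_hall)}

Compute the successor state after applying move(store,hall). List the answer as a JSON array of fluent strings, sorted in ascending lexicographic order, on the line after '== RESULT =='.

Compute (S \ del) ∪ add:
  pre ⊆ S: {at(store), open(d_store_hall)} ⊆ S  — applicable
  S \ del = {locked(d_dock_store), open(d_store_hall)}
  ∪ add   = {at(hall), locked(d_dock_store), open(d_store_hall)}

== RESULT ==
["at(hall)", "locked(d_dock_store)", "open(d_store_hall)"]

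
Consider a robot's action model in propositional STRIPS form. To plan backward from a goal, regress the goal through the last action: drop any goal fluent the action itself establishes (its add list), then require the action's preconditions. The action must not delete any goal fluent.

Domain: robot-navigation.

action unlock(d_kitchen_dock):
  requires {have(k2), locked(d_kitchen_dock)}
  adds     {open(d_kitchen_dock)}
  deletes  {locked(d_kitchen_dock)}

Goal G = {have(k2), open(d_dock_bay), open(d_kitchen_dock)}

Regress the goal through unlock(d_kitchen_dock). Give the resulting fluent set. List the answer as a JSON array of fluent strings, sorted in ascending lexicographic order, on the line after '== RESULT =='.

Regress:
  G ∩ del = {}  (empty — regression defined)
  G \ add = {have(k2), open(d_dock_bay), open(d_kitchen_dock)} \ {open(d_kitchen_dock)} = {have(k2), open(d_dock_bay)}
  ∪ pre   = {have(k2), open(d_dock_bay)} ∪ {have(k2), locked(d_kitchen_dock)}
          = {have(k2), locked(d_kitchen_dock), open(d_dock_bay)}

== RESULT ==
["have(k2)", "locked(d_kitchen_dock)", "open(d_dock_bay)"]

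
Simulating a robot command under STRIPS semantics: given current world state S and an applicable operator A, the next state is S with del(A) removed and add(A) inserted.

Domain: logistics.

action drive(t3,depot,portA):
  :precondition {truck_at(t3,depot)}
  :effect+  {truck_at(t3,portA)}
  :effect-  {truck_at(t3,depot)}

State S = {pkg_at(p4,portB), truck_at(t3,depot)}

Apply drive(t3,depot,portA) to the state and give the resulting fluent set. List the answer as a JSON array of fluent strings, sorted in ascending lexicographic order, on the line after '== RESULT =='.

Compute (S \ del) ∪ add:
  pre ⊆ S: {truck_at(t3,depot)} ⊆ S  — applicable
  S \ del = {pkg_at(p4,portB)}
  ∪ add   = {pkg_at(p4,portB), truck_at(t3,portA)}

== RESULT ==
["pkg_at(p4,portB)", "truck_at(t3,portA)"]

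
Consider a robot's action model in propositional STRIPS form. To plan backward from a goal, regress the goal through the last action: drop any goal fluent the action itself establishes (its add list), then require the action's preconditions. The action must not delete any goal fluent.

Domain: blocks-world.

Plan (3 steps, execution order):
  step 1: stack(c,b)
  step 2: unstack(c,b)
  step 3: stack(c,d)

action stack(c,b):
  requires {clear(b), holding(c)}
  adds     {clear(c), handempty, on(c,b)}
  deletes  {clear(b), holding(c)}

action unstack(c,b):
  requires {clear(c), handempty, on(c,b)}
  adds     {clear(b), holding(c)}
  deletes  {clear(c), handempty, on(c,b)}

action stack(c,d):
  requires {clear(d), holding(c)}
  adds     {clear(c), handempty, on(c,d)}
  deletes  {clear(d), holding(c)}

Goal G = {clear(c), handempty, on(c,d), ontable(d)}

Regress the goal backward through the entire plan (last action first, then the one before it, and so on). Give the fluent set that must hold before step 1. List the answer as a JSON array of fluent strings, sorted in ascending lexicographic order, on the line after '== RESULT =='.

Regress step by step:
  through step 3 (stack(c,d)): drop {clear(c), handempty, on(c,d)}, keep {ontable(d)}, require {clear(d), holding(c)}
    → {clear(d), holding(c), ontable(d)}
  through step 2 (unstack(c,b)): drop {holding(c)}, keep {clear(d), ontable(d)}, require {clear(c), handempty, on(c,b)}
    → {clear(c), clear(d), handempty, on(c,b), ontable(d)}
  through step 1 (stack(c,b)): drop {clear(c), handempty, on(c,b)}, keep {clear(d), ontable(d)}, require {clear(b), holding(c)}
    → {clear(b), clear(d), holding(c), ontable(d)}

== RESULT ==
["clear(b)", "clear(d)", "holding(c)", "ontable(d)"]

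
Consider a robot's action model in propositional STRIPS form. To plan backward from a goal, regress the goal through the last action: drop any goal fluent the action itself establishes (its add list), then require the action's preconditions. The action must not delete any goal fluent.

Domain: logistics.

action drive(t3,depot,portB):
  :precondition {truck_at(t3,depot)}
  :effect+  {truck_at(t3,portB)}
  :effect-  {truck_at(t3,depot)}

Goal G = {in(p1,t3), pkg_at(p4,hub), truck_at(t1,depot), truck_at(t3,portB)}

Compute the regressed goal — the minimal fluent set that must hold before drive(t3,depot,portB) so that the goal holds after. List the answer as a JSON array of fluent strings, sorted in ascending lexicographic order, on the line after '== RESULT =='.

Compute (G \ add) ∪ pre:
  G ∩ del = {}  (empty — regression defined)
  G \ add = {in(p1,t3), pkg_at(p4,hub), truck_at(t1,depot), truck_at(t3,portB)} \ {truck_at(t3,portB)} = {in(p1,t3), pkg_at(p4,hub), truck_at(t1,depot)}
  ∪ pre   = {in(p1,t3), pkg_at(p4,hub), truck_at(t1,depot)} ∪ {truck_at(t3,depot)}
          = {in(p1,t3), pkg_at(p4,hub), truck_at(t1,depot), truck_at(t3,depot)}

== RESULT ==
["in(p1,t3)", "pkg_at(p4,hub)", "truck_at(t1,depot)", "truck_at(t3,depot)"]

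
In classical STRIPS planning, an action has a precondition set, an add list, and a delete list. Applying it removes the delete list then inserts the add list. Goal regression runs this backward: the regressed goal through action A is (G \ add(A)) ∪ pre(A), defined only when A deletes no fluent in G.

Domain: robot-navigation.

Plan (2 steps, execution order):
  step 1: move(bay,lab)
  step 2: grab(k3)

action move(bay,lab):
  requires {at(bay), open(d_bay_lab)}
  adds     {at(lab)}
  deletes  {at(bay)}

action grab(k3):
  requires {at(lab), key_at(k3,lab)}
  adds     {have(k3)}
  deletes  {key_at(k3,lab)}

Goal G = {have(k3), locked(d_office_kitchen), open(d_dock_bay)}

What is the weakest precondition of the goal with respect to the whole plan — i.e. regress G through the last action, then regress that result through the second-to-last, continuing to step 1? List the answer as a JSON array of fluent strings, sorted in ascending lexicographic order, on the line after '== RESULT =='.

Regress step by step:
  through step 2 (grab(k3)): drop {have(k3)}, keep {locked(d_office_kitchen), open(d_dock_bay)}, require {at(lab), key_at(k3,lab)}
    → {at(lab), key_at(k3,lab), locked(d_office_kitchen), open(d_dock_bay)}
  through step 1 (move(bay,lab)): drop {at(lab)}, keep {key_at(k3,lab), locked(d_office_kitchen), open(d_dock_bay)}, require {at(bay), open(d_bay_lab)}
    → {at(bay), key_at(k3,lab), locked(d_office_kitchen), open(d_bay_lab), open(d_dock_bay)}

== RESULT ==
["at(bay)", "key_at(k3,lab)", "locked(d_office_kitchen)", "open(d_bay_lab)", "open(d_dock_bay)"]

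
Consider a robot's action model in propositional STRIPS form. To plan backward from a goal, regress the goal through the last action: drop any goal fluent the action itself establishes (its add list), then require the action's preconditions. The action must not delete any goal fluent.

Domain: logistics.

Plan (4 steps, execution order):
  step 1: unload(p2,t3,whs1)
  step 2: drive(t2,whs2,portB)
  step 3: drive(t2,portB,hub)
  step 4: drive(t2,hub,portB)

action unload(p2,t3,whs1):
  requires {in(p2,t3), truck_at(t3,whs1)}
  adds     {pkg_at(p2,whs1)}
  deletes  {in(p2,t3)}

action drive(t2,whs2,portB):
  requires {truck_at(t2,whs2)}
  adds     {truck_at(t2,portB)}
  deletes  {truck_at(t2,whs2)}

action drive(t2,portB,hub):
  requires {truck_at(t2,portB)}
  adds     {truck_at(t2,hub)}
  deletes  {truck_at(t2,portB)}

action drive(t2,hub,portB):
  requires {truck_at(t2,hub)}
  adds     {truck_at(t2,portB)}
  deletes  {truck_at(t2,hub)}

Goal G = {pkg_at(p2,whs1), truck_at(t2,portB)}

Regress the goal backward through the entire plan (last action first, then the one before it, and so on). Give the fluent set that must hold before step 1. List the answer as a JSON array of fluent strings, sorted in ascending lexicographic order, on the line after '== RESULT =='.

Work backward from the goal:
  through step 4 (drive(t2,hub,portB)): drop {truck_at(t2,portB)}, keep {pkg_at(p2,whs1)}, require {truck_at(t2,hub)}
    → {pkg_at(p2,whs1), truck_at(t2,hub)}
  through step 3 (drive(t2,portB,hub)): drop {truck_at(t2,hub)}, keep {pkg_at(p2,whs1)}, require {truck_at(t2,portB)}
    → {pkg_at(p2,whs1), truck_at(t2,portB)}
  through step 2 (drive(t2,whs2,portB)): drop {truck_at(t2,portB)}, keep {pkg_at(p2,whs1)}, require {truck_at(t2,whs2)}
    → {pkg_at(p2,whs1), truck_at(t2,whs2)}
  through step 1 (unload(p2,t3,whs1)): drop {pkg_at(p2,whs1)}, keep {truck_at(t2,whs2)}, require {in(p2,t3), truck_at(t3,whs1)}
    → {in(p2,t3), truck_at(t2,whs2), truck_at(t3,whs1)}

== RESULT ==
["in(p2,t3)", "truck_at(t2,whs2)", "truck_at(t3,whs1)"]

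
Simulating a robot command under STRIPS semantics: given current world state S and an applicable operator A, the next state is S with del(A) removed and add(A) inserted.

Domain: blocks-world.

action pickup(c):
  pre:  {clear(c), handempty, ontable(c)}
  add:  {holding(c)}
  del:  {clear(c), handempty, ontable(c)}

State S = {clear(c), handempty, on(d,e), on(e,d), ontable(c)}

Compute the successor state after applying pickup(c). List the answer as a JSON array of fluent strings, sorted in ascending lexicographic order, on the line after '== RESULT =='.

Progress:
  pre ⊆ S: {clear(c), handempty, ontable(c)} ⊆ S  — applicable
  S \ del = {on(d,e), on(e,d)}
  ∪ add   = {holding(c), on(d,e), on(e,d)}

== RESULT ==
["holding(c)", "on(d,e)", "on(e,d)"]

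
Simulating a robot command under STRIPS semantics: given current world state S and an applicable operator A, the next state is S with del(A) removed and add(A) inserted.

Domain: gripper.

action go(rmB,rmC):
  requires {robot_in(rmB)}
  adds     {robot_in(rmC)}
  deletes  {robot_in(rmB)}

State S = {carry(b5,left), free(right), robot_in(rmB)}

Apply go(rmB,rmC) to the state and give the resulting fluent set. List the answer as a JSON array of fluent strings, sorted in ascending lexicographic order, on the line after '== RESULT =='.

Progress:
  pre ⊆ S: {robot_in(rmB)} ⊆ S  — applicable
  S \ del = {carry(b5,left), free(right)}
  ∪ add   = {carry(b5,left), free(right), robot_in(rmC)}

== RESULT ==
["carry(b5,left)", "free(right)", "robot_in(rmC)"]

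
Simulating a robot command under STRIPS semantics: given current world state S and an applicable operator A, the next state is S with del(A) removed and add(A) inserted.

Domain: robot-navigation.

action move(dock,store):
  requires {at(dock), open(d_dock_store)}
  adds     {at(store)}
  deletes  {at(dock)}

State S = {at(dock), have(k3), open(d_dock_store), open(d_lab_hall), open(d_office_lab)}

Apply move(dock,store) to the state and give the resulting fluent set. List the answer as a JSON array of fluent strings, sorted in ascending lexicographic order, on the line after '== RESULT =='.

Compute (S \ del) ∪ add:
  pre ⊆ S: {at(dock), open(d_dock_store)} ⊆ S  — applicable
  S \ del = {have(k3), open(d_dock_store), open(d_lab_hall), open(d_office_lab)}
  ∪ add   = {at(store), have(k3), open(d_dock_store), open(d_lab_hall), open(d_office_lab)}

== RESULT ==
["at(store)", "have(k3)", "open(d_dock_store)", "open(d_lab_hall)", "open(d_office_lab)"]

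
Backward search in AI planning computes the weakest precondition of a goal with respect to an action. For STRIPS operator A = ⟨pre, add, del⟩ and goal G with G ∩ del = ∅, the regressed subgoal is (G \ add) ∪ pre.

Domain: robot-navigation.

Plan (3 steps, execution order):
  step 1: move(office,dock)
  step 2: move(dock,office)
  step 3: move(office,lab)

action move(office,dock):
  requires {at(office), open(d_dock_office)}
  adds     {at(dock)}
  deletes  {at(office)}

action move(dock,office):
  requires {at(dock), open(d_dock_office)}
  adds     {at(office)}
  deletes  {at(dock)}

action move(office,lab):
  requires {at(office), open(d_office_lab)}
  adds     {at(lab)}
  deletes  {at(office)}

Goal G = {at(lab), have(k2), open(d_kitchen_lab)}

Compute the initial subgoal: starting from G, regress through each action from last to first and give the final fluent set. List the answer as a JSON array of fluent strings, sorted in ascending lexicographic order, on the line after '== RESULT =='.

Work backward from the goal:
  through step 3 (move(office,lab)): drop {at(lab)}, keep {have(k2), open(d_kitchen_lab)}, require {at(office), open(d_office_lab)}
    → {at(office), have(k2), open(d_kitchen_lab), open(d_office_lab)}
  through step 2 (move(dock,office)): drop {at(office)}, keep {have(k2), open(d_kitchen_lab), open(d_office_lab)}, require {at(dock), open(d_dock_office)}
    → {at(dock), have(k2), open(d_dock_office), open(d_kitchen_lab), open(d_office_lab)}
  through step 1 (move(office,dock)): drop {at(dock)}, keep {have(k2), open(d_dock_office), open(d_kitchen_lab), open(d_office_lab)}, require {at(office), open(d_dock_office)}
    → {at(office), have(k2), open(d_dock_office), open(d_kitchen_lab), open(d_office_lab)}

== RESULT ==
["at(office)", "have(k2)", "open(d_dock_office)", "open(d_kitchen_lab)", "open(d_office_lab)"]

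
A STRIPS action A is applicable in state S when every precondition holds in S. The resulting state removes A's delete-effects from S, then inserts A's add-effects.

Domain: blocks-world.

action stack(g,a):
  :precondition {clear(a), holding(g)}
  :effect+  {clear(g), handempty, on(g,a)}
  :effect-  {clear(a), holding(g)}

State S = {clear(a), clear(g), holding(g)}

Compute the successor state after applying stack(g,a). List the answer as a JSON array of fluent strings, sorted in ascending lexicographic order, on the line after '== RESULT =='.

Compute (S \ del) ∪ add:
  pre ⊆ S: {clear(a), holding(g)} ⊆ S  — applicable
  S \ del = {clear(g)}
  ∪ add   = {clear(g), handempty, on(g,a)}

== RESULT ==
["clear(g)", "handempty", "on(g,a)"]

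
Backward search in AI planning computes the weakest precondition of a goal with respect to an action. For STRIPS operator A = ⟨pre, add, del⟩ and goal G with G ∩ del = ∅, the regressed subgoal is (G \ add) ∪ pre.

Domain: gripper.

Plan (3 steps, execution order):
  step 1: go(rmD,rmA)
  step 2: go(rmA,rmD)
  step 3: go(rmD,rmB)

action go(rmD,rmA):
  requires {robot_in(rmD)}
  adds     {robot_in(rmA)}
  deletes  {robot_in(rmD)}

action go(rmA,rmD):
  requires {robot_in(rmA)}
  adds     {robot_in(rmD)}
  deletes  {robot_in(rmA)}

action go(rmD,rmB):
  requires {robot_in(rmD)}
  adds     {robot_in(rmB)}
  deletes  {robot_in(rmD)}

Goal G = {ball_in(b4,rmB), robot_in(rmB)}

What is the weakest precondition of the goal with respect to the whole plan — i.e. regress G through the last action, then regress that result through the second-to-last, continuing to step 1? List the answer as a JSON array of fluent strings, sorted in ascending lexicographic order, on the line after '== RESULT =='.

Regress step by step:
  through step 3 (go(rmD,rmB)): drop {robot_in(rmB)}, keep {ball_in(b4,rmB)}, require {robot_in(rmD)}
    → {ball_in(b4,rmB), robot_in(rmD)}
  through step 2 (go(rmA,rmD)): drop {robot_in(rmD)}, keep {ball_in(b4,rmB)}, require {robot_in(rmA)}
    → {ball_in(b4,rmB), robot_in(rmA)}
  through step 1 (go(rmD,rmA)): drop {robot_in(rmA)}, keep {ball_in(b4,rmB)}, require {robot_in(rmD)}
    → {ball_in(b4,rmB), robot_in(rmD)}

== RESULT ==
["ball_in(b4,rmB)", "robot_in(rmD)"]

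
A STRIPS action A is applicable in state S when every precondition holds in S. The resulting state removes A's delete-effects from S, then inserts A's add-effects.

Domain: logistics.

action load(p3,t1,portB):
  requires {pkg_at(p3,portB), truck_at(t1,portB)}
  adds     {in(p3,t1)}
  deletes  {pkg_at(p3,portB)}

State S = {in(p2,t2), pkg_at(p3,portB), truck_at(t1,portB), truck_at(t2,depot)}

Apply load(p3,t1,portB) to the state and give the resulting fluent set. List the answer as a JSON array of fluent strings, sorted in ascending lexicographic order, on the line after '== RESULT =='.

Compute (S \ del) ∪ add:
  pre ⊆ S: {pkg_at(p3,portB), truck_at(t1,portB)} ⊆ S  — applicable
  S \ del = {in(p2,t2), truck_at(t1,portB), truck_at(t2,depot)}
  ∪ add   = {in(p2,t2), in(p3,t1), truck_at(t1,portB), truck_at(t2,depot)}

== RESULT ==
["in(p2,t2)", "in(p3,t1)", "truck_at(t1,portB)", "truck_at(t2,depot)"]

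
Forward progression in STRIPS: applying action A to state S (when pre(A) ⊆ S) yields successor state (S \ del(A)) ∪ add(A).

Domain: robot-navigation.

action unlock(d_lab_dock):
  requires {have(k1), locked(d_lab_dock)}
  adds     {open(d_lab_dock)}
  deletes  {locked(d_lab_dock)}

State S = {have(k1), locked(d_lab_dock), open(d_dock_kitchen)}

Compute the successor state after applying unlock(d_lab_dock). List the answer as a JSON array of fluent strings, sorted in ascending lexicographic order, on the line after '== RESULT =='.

Compute (S \ del) ∪ add:
  pre ⊆ S: {have(k1), locked(d_lab_dock)} ⊆ S  — applicable
  S \ del = {have(k1), open(d_dock_kitchen)}
  ∪ add   = {have(k1), open(d_dock_kitchen), open(d_lab_dock)}

== RESULT ==
["have(k1)", "open(d_dock_kitchen)", "open(d_lab_dock)"]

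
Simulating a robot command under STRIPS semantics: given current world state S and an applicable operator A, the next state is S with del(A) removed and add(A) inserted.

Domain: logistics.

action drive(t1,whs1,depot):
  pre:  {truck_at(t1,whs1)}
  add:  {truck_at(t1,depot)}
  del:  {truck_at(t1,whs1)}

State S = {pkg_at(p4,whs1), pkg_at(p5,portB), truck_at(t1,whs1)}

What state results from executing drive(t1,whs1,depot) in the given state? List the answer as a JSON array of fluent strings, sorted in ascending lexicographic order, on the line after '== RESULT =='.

Compute (S \ del) ∪ add:
  pre ⊆ S: {truck_at(t1,whs1)} ⊆ S  — applicable
  S \ del = {pkg_at(p4,whs1), pkg_at(p5,portB)}
  ∪ add   = {pkg_at(p4,whs1), pkg_at(p5,portB), truck_at(t1,depot)}

== RESULT ==
["pkg_at(p4,whs1)", "pkg_at(p5,portB)", "truck_at(t1,depot)"]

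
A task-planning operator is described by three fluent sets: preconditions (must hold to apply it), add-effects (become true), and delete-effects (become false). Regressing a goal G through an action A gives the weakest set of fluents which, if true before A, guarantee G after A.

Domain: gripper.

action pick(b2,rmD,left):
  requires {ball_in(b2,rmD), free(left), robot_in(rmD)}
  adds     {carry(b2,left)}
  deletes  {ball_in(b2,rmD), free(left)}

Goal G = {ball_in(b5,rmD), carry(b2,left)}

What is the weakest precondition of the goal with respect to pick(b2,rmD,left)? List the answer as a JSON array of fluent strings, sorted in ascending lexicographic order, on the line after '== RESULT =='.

Compute (G \ add) ∪ pre:
  G ∩ del = {}  (empty — regression defined)
  G \ add = {ball_in(b5,rmD), carry(b2,left)} \ {carry(b2,left)} = {ball_in(b5,rmD)}
  ∪ pre   = {ball_in(b5,rmD)} ∪ {ball_in(b2,rmD), free(left), robot_in(rmD)}
          = {ball_in(b2,rmD), ball_in(b5,rmD), free(left), robot_in(rmD)}

== RESULT ==
["ball_in(b2,rmD)", "ball_in(b5,rmD)", "free(left)", "robot_in(rmD)"]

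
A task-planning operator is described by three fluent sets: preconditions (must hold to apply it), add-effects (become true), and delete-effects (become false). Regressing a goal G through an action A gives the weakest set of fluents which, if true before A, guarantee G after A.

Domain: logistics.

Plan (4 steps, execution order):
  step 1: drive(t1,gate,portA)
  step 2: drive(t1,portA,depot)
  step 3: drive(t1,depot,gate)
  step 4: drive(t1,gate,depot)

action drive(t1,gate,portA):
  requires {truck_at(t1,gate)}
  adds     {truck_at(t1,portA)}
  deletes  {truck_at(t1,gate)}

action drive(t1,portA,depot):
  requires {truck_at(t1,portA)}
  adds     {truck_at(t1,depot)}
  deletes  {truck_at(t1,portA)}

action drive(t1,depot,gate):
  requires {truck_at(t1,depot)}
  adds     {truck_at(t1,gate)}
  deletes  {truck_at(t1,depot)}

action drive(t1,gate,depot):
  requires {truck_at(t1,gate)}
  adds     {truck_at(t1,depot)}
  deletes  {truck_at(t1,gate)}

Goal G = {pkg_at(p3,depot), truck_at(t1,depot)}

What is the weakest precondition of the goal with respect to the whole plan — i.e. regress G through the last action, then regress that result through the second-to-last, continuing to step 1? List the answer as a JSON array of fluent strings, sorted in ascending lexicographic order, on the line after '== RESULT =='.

Work backward from the goal:
  through step 4 (drive(t1,gate,depot)): drop {truck_at(t1,depot)}, keep {pkg_at(p3,depot)}, require {truck_at(t1,gate)}
    → {pkg_at(p3,depot), truck_at(t1,gate)}
  through step 3 (drive(t1,depot,gate)): drop {truck_at(t1,gate)}, keep {pkg_at(p3,depot)}, require {truck_at(t1,depot)}
    → {pkg_at(p3,depot), truck_at(t1,depot)}
  through step 2 (drive(t1,portA,depot)): drop {truck_at(t1,depot)}, keep {pkg_at(p3,depot)}, require {truck_at(t1,portA)}
    → {pkg_at(p3,depot), truck_at(t1,portA)}
  through step 1 (drive(t1,gate,portA)): drop {truck_at(t1,portA)}, keep {pkg_at(p3,depot)}, require {truck_at(t1,gate)}
    → {pkg_at(p3,depot), truck_at(t1,gate)}

== RESULT ==
["pkg_at(p3,depot)", "truck_at(t1,gate)"]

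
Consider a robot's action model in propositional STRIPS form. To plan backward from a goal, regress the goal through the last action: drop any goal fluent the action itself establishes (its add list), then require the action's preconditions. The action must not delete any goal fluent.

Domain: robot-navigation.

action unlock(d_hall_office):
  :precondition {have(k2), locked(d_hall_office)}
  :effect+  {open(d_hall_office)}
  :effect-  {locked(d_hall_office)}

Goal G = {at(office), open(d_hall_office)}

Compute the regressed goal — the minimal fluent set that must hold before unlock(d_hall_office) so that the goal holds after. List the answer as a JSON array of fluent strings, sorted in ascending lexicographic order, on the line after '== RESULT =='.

Compute (G \ add) ∪ pre:
  G ∩ del = {}  (empty — regression defined)
  G \ add = {at(office), open(d_hall_office)} \ {open(d_hall_office)} = {at(office)}
  ∪ pre   = {at(office)} ∪ {have(k2), locked(d_hall_office)}
          = {at(office), have(k2), locked(d_hall_office)}

== RESULT ==
["at(office)", "have(k2)", "locked(d_hall_office)"]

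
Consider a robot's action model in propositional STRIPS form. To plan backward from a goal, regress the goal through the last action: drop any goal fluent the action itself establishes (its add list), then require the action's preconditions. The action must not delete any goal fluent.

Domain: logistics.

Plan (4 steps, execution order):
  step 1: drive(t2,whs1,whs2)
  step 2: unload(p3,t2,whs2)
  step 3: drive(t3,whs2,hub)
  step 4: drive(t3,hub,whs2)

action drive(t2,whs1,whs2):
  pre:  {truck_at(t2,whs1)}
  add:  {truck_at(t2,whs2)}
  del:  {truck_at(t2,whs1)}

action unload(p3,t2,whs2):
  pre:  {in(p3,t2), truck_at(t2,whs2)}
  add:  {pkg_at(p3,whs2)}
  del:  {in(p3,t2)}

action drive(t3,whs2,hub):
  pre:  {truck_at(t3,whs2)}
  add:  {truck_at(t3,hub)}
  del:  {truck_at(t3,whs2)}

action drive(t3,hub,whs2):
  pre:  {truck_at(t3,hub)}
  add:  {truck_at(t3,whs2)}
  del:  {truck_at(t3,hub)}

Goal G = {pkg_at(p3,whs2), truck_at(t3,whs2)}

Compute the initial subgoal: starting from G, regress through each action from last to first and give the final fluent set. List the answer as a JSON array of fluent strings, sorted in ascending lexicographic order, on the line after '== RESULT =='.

Regress step by step:
  through step 4 (drive(t3,hub,whs2)): drop {truck_at(t3,whs2)}, keep {pkg_at(p3,whs2)}, require {truck_at(t3,hub)}
    → {pkg_at(p3,whs2), truck_at(t3,hub)}
  through step 3 (drive(t3,whs2,hub)): drop {truck_at(t3,hub)}, keep {pkg_at(p3,whs2)}, require {truck_at(t3,whs2)}
    → {pkg_at(p3,whs2), truck_at(t3,whs2)}
  through step 2 (unload(p3,t2,whs2)): drop {pkg_at(p3,whs2)}, keep {truck_at(t3,whs2)}, require {in(p3,t2), truck_at(t2,whs2)}
    → {in(p3,t2), truck_at(t2,whs2), truck_at(t3,whs2)}
  through step 1 (drive(t2,whs1,whs2)): drop {truck_at(t2,whs2)}, keep {in(p3,t2), truck_at(t3,whs2)}, require {truck_at(t2,whs1)}
    → {in(p3,t2), truck_at(t2,whs1), truck_at(t3,whs2)}

== RESULT ==
["in(p3,t2)", "truck_at(t2,whs1)", "truck_at(t3,whs2)"]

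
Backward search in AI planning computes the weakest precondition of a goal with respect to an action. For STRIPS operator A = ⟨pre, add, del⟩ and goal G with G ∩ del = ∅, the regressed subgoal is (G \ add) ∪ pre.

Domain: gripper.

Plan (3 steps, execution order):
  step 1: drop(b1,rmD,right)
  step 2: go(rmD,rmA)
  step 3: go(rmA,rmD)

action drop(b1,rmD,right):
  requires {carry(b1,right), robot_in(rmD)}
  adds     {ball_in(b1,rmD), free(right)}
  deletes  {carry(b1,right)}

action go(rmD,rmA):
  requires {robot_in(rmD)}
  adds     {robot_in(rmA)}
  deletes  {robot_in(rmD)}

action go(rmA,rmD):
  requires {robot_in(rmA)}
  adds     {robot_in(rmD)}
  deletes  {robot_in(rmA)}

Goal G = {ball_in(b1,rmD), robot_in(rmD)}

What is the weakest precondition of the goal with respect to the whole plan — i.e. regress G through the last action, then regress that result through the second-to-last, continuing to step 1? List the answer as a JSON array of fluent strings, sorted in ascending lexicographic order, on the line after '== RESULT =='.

Work backward from the goal:
  through step 3 (go(rmA,rmD)): drop {robot_in(rmD)}, keep {ball_in(b1,rmD)}, require {robot_in(rmA)}
    → {ball_in(b1,rmD), robot_in(rmA)}
  through step 2 (go(rmD,rmA)): drop {robot_in(rmA)}, keep {ball_in(b1,rmD)}, require {robot_in(rmD)}
    → {ball_in(b1,rmD), robot_in(rmD)}
  through step 1 (drop(b1,rmD,right)): drop {ball_in(b1,rmD)}, keep {robot_in(rmD)}, require {carry(b1,right), robot_in(rmD)}
    → {carry(b1,right), robot_in(rmD)}

== RESULT ==
["carry(b1,right)", "robot_in(rmD)"]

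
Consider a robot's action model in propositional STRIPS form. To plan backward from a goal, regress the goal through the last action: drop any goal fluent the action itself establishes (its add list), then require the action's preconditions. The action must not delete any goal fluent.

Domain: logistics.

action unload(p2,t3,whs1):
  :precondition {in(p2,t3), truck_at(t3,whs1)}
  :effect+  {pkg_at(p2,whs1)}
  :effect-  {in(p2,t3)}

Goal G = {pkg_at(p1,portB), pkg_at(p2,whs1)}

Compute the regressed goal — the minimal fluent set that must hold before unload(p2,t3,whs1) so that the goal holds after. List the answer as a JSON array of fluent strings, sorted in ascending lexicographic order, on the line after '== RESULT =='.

Compute (G \ add) ∪ pre:
  G ∩ del = {}  (empty — regression defined)
  G \ add = {pkg_at(p1,portB), pkg_at(p2,whs1)} \ {pkg_at(p2,whs1)} = {pkg_at(p1,portB)}
  ∪ pre   = {pkg_at(p1,portB)} ∪ {in(p2,t3), truck_at(t3,whs1)}
          = {in(p2,t3), pkg_at(p1,portB), truck_at(t3,whs1)}

== RESULT ==
["in(p2,t3)", "pkg_at(p1,portB)", "truck_at(t3,whs1)"]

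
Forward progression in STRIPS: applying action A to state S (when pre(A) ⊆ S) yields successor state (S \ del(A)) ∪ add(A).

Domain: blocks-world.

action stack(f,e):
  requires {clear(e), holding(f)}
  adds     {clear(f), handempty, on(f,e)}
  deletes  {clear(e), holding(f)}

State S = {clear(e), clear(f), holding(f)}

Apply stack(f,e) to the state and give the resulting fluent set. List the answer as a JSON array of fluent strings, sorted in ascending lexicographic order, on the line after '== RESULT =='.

Compute (S \ del) ∪ add:
  pre ⊆ S: {clear(e), holding(f)} ⊆ S  — applicable
  S \ del = {clear(f)}
  ∪ add   = {clear(f), handempty, on(f,e)}

== RESULT ==
["clear(f)", "handempty", "on(f,e)"]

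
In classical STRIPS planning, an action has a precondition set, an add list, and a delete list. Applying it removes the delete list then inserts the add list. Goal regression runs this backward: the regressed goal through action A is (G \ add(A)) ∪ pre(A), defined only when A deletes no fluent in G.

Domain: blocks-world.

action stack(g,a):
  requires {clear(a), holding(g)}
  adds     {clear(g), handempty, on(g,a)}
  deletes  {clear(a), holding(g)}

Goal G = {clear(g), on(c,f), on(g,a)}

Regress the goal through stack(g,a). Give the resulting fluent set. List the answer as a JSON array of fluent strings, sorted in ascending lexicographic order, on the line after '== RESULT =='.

Compute (G \ add) ∪ pre:
  G ∩ del = {}  (empty — regression defined)
  G \ add = {clear(g), on(c,f), on(g,a)} \ {clear(g), handempty, on(g,a)} = {on(c,f)}
  ∪ pre   = {on(c,f)} ∪ {clear(a), holding(g)}
          = {clear(a), holding(g), on(c,f)}

== RESULT ==
["clear(a)", "holding(g)", "on(c,f)"]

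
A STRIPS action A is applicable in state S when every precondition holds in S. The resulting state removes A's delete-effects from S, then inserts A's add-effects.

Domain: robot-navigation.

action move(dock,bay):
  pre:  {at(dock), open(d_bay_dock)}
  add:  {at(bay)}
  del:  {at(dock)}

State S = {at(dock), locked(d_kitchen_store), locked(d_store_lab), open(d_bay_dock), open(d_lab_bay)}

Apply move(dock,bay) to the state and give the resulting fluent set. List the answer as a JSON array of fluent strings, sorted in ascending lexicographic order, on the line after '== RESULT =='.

Compute (S \ del) ∪ add:
  pre ⊆ S: {at(dock), open(d_bay_dock)} ⊆ S  — applicable
  S \ del = {locked(d_kitchen_store), locked(d_store_lab), open(d_bay_dock), open(d_lab_bay)}
  ∪ add   = {at(bay), locked(d_kitchen_store), locked(d_store_lab), open(d_bay_dock), open(d_lab_bay)}

== RESULT ==
["at(bay)", "locked(d_kitchen_store)", "locked(d_store_lab)", "open(d_bay_dock)", "open(d_lab_bay)"]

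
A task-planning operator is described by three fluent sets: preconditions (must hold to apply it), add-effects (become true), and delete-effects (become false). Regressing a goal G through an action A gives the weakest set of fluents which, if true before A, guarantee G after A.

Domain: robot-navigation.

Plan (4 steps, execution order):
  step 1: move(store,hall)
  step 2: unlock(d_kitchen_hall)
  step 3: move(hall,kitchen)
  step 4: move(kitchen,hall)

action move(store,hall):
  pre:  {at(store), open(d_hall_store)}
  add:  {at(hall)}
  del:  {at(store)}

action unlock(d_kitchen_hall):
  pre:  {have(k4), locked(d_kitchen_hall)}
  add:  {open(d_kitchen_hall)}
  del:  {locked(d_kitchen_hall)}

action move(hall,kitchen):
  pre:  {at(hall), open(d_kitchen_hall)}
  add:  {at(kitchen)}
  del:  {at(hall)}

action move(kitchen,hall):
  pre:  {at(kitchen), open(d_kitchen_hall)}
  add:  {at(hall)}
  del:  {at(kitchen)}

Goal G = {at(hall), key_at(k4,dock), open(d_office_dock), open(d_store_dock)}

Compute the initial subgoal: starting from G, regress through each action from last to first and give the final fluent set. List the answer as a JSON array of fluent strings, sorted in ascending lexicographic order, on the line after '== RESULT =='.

Regress step by step:
  through step 4 (move(kitchen,hall)): drop {at(hall)}, keep {key_at(k4,dock), open(d_office_dock), open(d_store_dock)}, require {at(kitchen), open(d_kitchen_hall)}
    → {at(kitchen), key_at(k4,dock), open(d_kitchen_hall), open(d_office_dock), open(d_store_dock)}
  through step 3 (move(hall,kitchen)): drop {at(kitchen)}, keep {key_at(k4,dock), open(d_kitchen_hall), open(d_office_dock), open(d_store_dock)}, require {at(hall), open(d_kitchen_hall)}
    → {at(hall), key_at(k4,dock), open(d_kitchen_hall), open(d_office_dock), open(d_store_dock)}
  through step 2 (unlock(d_kitchen_hall)): drop {open(d_kitchen_hall)}, keep {at(hall), key_at(k4,dock), open(d_office_dock), open(d_store_dock)}, require {have(k4), locked(d_kitchen_hall)}
    → {at(hall), have(k4), key_at(k4,dock), locked(d_kitchen_hall), open(d_office_dock), open(d_store_dock)}
  through step 1 (move(store,hall)): drop {at(hall)}, keep {have(k4), key_at(k4,dock), locked(d_kitchen_hall), open(d_office_dock), open(d_store_dock)}, require {at(store), open(d_hall_store)}
    → {at(store), have(k4), key_at(k4,dock), locked(d_kitchen_hall), open(d_hall_store), open(d_office_dock), open(d_store_dock)}

== RESULT ==
["at(store)", "have(k4)", "key_at(k4,dock)", "locked(d_kitchen_hall)", "open(d_hall_store)", "open(d_office_dock)", "open(d_store_dock)"]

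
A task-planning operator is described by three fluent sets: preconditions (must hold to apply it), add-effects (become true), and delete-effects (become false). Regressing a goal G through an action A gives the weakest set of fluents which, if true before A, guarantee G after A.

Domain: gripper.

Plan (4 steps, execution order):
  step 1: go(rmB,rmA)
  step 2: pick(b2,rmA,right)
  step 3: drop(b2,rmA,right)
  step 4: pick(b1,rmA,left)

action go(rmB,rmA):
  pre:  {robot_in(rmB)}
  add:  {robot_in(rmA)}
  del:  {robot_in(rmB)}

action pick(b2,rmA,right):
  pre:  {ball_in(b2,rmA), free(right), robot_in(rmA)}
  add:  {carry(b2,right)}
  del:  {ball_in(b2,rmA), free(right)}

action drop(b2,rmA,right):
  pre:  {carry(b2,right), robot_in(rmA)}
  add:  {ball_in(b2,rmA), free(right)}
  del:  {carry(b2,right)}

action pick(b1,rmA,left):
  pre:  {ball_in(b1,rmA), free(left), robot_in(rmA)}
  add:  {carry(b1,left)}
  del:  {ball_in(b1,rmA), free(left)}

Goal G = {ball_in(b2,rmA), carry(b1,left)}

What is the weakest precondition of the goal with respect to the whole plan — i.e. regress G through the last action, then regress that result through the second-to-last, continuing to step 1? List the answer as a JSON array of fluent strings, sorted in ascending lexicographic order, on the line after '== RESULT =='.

Regress step by step:
  through step 4 (pick(b1,rmA,left)): drop {carry(b1,left)}, keep {ball_in(b2,rmA)}, require {ball_in(b1,rmA), free(left), robot_in(rmA)}
    → {ball_in(b1,rmA), ball_in(b2,rmA), free(left), robot_in(rmA)}
  through step 3 (drop(b2,rmA,right)): drop {ball_in(b2,rmA)}, keep {ball_in(b1,rmA), free(left), robot_in(rmA)}, require {carry(b2,right), robot_in(rmA)}
    → {ball_in(b1,rmA), carry(b2,right), free(left), robot_in(rmA)}
  through step 2 (pick(b2,rmA,right)): drop {carry(b2,right)}, keep {ball_in(b1,rmA), free(left), robot_in(rmA)}, require {ball_in(b2,rmA), free(right), robot_in(rmA)}
    → {ball_in(b1,rmA), ball_in(b2,rmA), free(left), free(right), robot_in(rmA)}
  through step 1 (go(rmB,rmA)): drop {robot_in(rmA)}, keep {ball_in(b1,rmA), ball_in(b2,rmA), free(left), free(right)}, require {robot_in(rmB)}
    → {ball_in(b1,rmA), ball_in(b2,rmA), free(left), free(right), robot_in(rmB)}

== RESULT ==
["ball_in(b1,rmA)", "ball_in(b2,rmA)", "free(left)", "free(right)", "robot_in(rmB)"]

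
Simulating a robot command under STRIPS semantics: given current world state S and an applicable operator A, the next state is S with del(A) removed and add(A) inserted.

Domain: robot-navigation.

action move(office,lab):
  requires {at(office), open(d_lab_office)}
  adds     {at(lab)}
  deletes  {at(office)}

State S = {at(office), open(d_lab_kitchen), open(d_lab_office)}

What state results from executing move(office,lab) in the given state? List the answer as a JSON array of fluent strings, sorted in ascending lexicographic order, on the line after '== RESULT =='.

Progress:
  pre ⊆ S: {at(office), open(d_lab_office)} ⊆ S  — applicable
  S \ del = {open(d_lab_kitchen), open(d_lab_office)}
  ∪ add   = {at(lab), open(d_lab_kitchen), open(d_lab_office)}

== RESULT ==
["at(lab)", "open(d_lab_kitchen)", "open(d_lab_office)"]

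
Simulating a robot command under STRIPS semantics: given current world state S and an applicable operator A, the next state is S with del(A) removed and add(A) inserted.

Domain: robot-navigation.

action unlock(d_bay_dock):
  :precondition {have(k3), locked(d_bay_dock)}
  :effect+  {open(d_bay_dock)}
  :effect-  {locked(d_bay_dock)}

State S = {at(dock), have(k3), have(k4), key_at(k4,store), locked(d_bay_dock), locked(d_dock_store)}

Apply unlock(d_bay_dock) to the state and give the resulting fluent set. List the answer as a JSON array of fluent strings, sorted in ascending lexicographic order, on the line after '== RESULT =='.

Progress:
  pre ⊆ S: {have(k3), locked(d_bay_dock)} ⊆ S  — applicable
  S \ del = {at(dock), have(k3), have(k4), key_at(k4,store), locked(d_dock_store)}
  ∪ add   = {at(dock), have(k3), have(k4), key_at(k4,store), locked(d_dock_store), open(d_bay_dock)}

== RESULT ==
["at(dock)", "have(k3)", "have(k4)", "key_at(k4,store)", "locked(d_dock_store)", "open(d_bay_dock)"]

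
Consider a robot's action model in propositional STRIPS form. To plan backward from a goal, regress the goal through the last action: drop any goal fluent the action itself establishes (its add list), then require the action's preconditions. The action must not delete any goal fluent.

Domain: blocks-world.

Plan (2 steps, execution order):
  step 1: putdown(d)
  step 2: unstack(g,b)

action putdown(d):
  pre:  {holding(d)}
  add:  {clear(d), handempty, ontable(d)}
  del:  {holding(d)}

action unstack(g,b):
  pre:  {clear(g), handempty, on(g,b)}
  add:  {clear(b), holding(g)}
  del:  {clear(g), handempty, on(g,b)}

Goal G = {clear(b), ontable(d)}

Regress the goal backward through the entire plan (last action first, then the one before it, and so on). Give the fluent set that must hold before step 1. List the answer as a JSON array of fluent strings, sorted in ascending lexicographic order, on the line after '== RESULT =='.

Regress step by step:
  through step 2 (unstack(g,b)): drop {clear(b)}, keep {ontable(d)}, require {clear(g), handempty, on(g,b)}
    → {clear(g), handempty, on(g,b), ontable(d)}
  through step 1 (putdown(d)): drop {handempty, ontable(d)}, keep {clear(g), on(g,b)}, require {holding(d)}
    → {clear(g), holding(d), on(g,b)}

== RESULT ==
["clear(g)", "holding(d)", "on(g,b)"]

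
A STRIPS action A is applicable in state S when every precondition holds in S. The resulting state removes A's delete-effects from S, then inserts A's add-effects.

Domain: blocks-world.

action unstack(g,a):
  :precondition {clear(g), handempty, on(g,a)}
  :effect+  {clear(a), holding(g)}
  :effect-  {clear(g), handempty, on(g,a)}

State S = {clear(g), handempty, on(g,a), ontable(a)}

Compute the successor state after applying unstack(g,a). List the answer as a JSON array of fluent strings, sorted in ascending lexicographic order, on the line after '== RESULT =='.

Progress:
  pre ⊆ S: {clear(g), handempty, on(g,a)} ⊆ S  — applicable
  S \ del = {ontable(a)}
  ∪ add   = {clear(a), holding(g), ontable(a)}

== RESULT ==
["clear(a)", "holding(g)", "ontable(a)"]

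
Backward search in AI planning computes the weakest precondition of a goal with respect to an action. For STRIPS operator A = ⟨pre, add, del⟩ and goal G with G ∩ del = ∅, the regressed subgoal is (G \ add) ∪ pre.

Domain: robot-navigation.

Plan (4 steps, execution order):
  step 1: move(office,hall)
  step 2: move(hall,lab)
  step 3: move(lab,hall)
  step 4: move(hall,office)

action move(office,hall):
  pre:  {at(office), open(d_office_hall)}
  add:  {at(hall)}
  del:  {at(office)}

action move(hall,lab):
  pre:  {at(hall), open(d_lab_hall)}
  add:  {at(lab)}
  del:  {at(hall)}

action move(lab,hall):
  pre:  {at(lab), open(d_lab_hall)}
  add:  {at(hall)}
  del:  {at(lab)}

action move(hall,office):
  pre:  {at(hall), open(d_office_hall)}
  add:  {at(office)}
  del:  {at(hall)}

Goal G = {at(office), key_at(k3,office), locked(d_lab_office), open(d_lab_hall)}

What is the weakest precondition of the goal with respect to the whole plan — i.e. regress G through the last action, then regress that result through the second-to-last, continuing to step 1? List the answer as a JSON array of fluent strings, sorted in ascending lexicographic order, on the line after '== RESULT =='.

Regress step by step:
  through step 4 (move(hall,office)): drop {at(office)}, keep {key_at(k3,office), locked(d_lab_office), open(d_lab_hall)}, require {at(hall), open(d_office_hall)}
    → {at(hall), key_at(k3,office), locked(d_lab_office), open(d_lab_hall), open(d_office_hall)}
  through step 3 (move(lab,hall)): drop {at(hall)}, keep {key_at(k3,office), locked(d_lab_office), open(d_lab_hall), open(d_office_hall)}, require {at(lab), open(d_lab_hall)}
    → {at(lab), key_at(k3,office), locked(d_lab_office), open(d_lab_hall), open(d_office_hall)}
  through step 2 (move(hall,lab)): drop {at(lab)}, keep {key_at(k3,office), locked(d_lab_office), open(d_lab_hall), open(d_office_hall)}, require {at(hall), open(d_lab_hall)}
    → {at(hall), key_at(k3,office), locked(d_lab_office), open(d_lab_hall), open(d_office_hall)}
  through step 1 (move(office,hall)): drop {at(hall)}, keep {key_at(k3,office), locked(d_lab_office), open(d_lab_hall), open(d_office_hall)}, require {at(office), open(d_office_hall)}
    → {at(office), key_at(k3,office), locked(d_lab_office), open(d_lab_hall), open(d_office_hall)}

== RESULT ==
["at(office)", "key_at(k3,office)", "locked(d_lab_office)", "open(d_lab_hall)", "open(d_office_hall)"]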